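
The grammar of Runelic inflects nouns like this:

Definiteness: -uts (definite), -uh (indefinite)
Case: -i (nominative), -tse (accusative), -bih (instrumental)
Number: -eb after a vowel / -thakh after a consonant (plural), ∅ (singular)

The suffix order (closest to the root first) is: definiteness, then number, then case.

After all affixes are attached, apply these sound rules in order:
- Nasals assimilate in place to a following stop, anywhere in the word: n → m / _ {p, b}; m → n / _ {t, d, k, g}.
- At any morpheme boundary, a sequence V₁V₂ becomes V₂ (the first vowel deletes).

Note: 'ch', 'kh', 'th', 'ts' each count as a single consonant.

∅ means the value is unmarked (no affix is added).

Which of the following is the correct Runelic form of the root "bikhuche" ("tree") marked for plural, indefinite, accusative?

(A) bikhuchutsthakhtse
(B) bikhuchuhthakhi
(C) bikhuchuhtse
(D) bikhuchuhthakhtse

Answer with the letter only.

Attach definiteness indefinite -uh → bikhucheuh.
Attach number plural -thakh (after consonant 'h') → bikhucheuhthakh.
Attach case accusative -tse → bikhucheuhthakhtse.
Nasal assimilation: no change.
Apply vowel deletion: bikhucheuhthakhtse → bikhuchuhthakhtse.
So the correct form is bikhuchuhthakhtse, option (D).
(A) bikhuchutsthakhtse is wrong: it uses definite instead of indefinite for definiteness.
(B) bikhuchuhthakhi is wrong: it uses nominative instead of accusative for case.
(C) bikhuchuhtse is wrong: it uses singular instead of plural for number.

D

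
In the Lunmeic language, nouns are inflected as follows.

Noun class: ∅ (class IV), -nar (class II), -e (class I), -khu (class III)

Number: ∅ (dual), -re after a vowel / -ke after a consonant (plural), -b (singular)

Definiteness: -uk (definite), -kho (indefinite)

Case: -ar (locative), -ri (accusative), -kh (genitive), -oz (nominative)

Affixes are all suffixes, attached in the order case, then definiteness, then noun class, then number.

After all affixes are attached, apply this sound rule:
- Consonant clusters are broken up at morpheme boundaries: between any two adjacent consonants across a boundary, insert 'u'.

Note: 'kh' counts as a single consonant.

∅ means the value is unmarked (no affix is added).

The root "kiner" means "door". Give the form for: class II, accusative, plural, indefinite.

kinerurikhonaruke

Attach case accusative -ri → kinerri.
Attach definiteness indefinite -kho → kinerrikho.
Attach noun class class II -nar → kinerrikhonar.
Attach number plural -ke (after consonant 'r') → kinerrikhonarke.
Apply epenthesis: kinerrikhonarke → kinerurikhonaruke.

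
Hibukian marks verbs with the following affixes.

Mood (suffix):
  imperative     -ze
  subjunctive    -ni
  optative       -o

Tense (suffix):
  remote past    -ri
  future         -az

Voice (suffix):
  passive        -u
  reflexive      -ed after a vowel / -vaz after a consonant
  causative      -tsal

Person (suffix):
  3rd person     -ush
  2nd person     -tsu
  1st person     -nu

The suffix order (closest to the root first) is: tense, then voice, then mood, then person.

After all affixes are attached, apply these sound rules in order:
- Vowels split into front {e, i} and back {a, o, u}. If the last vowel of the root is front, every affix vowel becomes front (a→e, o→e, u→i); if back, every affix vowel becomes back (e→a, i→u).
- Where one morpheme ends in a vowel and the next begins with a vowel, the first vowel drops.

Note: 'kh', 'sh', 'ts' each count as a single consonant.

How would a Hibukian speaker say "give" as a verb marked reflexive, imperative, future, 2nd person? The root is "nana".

Attach tense future -az → nanaaz.
Attach voice reflexive -vaz (after consonant 'z') → nanaazvaz.
Attach mood imperative -ze → nanaazvazze.
Attach person 2nd person -tsu → nanaazvazzetsu.
Apply vowel harmony: nanaazvazzetsu → nanaazvazzatsu.
Apply vowel deletion: nanaazvazzatsu → nanazvazzatsu.

nanazvazzatsu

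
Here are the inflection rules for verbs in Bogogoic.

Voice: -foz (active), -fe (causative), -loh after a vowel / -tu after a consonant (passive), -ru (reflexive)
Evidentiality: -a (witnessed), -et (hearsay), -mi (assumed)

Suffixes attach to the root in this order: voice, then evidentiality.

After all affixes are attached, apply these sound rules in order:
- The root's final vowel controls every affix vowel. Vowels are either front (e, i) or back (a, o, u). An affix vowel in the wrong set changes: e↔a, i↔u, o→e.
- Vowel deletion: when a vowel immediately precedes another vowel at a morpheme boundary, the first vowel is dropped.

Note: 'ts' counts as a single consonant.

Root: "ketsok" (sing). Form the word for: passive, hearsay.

ketsoktat

Attach voice passive -tu (after consonant 'k') → ketsoktu.
Attach evidentiality hearsay -et → ketsoktuet.
Apply vowel harmony: ketsoktuet → ketsoktuat.
Apply vowel deletion: ketsoktuat → ketsoktat.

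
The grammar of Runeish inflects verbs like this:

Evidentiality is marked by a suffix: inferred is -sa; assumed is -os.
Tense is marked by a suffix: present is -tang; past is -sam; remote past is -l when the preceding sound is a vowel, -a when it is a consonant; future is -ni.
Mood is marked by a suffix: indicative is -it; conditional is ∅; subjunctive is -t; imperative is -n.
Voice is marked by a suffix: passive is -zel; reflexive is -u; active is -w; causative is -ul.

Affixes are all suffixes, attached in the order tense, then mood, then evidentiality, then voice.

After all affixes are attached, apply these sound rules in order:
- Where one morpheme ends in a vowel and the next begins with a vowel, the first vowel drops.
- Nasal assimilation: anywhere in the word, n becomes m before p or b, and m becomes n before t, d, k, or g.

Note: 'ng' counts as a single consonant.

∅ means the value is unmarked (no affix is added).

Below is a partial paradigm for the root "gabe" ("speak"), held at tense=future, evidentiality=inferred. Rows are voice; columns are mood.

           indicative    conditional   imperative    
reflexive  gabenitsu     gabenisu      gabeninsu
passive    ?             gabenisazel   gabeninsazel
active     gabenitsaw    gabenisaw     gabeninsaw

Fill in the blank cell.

gabenitsazel

Attach tense future -ni → gabeni.
Attach mood indicative -it → gabeniit.
Attach evidentiality inferred -sa → gabeniitsa.
Attach voice passive -zel → gabeniitsazel.
Apply vowel deletion: gabeniitsazel → gabenitsazel.
Nasal assimilation: no change.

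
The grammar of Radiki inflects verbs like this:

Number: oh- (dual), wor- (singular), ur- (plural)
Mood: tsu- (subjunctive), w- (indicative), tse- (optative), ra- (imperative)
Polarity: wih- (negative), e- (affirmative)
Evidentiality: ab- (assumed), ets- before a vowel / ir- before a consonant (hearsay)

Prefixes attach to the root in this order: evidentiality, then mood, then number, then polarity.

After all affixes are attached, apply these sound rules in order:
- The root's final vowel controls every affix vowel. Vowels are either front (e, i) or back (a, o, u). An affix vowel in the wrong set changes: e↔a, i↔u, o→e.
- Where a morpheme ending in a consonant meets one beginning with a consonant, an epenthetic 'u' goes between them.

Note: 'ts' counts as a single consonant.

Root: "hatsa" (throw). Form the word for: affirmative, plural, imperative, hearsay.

aururauruhatsa

Attach evidentiality hearsay ir- (before consonant 'h') → irhatsa.
Attach mood imperative ra- → rairhatsa.
Attach number plural ur- → urrairhatsa.
Attach polarity affirmative e- → eurrairhatsa.
Apply vowel harmony: eurrairhatsa → aurraurhatsa.
Apply epenthesis: aurraurhatsa → aururauruhatsa.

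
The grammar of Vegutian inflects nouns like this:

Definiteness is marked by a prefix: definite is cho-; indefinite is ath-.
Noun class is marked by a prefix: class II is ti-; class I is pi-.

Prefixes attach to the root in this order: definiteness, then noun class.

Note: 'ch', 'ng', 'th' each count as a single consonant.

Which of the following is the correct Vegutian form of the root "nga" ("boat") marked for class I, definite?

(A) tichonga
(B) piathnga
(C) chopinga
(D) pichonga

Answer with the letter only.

Attach definiteness definite cho- → chonga.
Attach noun class class I pi- → pichonga.
So the correct form is pichonga, option (D).
(C) chopinga is wrong: it has the affixes in the wrong order.
(A) tichonga is wrong: it uses class II instead of class I for noun class.
(B) piathnga is wrong: it uses indefinite instead of definite for definiteness.

D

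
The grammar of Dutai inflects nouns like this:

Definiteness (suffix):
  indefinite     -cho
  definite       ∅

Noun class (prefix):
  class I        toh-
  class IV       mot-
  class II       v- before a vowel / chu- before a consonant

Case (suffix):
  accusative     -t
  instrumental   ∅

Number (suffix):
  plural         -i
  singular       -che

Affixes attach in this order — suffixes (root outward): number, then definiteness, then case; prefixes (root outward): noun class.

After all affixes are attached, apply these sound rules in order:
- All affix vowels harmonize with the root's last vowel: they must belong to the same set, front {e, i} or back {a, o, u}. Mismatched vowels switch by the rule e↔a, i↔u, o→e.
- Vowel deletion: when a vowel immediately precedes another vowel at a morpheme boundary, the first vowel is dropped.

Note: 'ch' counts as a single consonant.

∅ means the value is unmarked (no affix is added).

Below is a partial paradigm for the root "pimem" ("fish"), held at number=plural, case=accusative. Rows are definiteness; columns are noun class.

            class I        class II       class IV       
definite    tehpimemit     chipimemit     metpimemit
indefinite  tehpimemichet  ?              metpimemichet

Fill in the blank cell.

Attach noun class class II chu- (before consonant 'p') → chupimem.
Attach number plural -i → chupimemi.
Attach definiteness indefinite -cho → chupimemicho.
Attach case accusative -t → chupimemichot.
Apply vowel harmony: chupimemichot → chipimemichet.
Vowel deletion: no change.

chipimemichet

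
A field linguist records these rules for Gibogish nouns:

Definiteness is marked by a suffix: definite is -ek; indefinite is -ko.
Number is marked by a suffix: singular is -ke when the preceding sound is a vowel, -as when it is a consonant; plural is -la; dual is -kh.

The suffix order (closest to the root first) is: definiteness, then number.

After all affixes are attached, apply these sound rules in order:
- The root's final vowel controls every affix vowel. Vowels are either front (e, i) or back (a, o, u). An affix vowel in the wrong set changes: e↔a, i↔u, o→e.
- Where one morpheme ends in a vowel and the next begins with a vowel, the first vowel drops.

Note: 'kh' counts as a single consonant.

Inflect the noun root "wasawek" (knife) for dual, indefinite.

wasawekkekh

Attach definiteness indefinite -ko → wasawekko.
Attach number dual -kh → wasawekkokh.
Apply vowel harmony: wasawekkokh → wasawekkekh.
Vowel deletion: no change.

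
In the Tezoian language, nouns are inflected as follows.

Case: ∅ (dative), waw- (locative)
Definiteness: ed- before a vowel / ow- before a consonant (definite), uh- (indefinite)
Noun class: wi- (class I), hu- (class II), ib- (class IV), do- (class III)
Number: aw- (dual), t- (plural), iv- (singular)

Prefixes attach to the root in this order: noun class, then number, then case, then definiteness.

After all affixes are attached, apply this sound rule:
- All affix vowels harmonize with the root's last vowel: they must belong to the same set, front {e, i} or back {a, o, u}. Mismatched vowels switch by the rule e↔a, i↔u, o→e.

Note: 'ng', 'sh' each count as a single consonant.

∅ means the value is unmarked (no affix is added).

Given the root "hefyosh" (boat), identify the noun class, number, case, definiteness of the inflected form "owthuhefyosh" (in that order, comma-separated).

Segment: ow-t-hu-hefyosh.
noun class: hu- → class II.
number: t- → plural.
case: ∅ → dative.
definiteness: ed/ow- → definite.

class II, plural, dative, definite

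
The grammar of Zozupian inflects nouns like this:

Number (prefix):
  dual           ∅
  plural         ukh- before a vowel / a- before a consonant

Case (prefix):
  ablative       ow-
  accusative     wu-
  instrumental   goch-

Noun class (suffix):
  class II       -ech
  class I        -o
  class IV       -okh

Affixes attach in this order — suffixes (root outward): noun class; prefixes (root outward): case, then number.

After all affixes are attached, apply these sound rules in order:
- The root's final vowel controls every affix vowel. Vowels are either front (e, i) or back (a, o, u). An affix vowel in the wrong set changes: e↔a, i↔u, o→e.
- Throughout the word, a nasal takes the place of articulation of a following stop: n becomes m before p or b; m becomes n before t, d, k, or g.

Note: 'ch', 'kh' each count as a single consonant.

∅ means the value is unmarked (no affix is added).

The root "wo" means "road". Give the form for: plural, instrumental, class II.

Attach noun class class II -ech → woech.
Attach case instrumental goch- → gochwoech.
Attach number plural a- (before consonant 'g') → agochwoech.
Apply vowel harmony: agochwoech → agochwoach.
Nasal assimilation: no change.

agochwoach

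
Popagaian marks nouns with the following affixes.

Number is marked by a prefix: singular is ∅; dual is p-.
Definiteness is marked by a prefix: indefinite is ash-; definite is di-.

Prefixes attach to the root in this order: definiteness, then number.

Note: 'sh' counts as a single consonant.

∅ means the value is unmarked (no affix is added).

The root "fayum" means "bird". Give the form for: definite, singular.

difayum

Attach definiteness definite di- → difayum.
number = singular: zero marking, form stays difayum.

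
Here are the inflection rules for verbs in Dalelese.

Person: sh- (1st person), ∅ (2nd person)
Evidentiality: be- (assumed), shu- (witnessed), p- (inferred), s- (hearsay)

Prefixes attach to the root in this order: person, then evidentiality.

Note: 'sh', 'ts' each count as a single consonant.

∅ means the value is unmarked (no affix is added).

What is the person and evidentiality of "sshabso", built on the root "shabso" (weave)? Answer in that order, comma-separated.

Segment: s-shabso.
person: ∅ → 2nd person.
evidentiality: s- → hearsay.

2nd person, hearsay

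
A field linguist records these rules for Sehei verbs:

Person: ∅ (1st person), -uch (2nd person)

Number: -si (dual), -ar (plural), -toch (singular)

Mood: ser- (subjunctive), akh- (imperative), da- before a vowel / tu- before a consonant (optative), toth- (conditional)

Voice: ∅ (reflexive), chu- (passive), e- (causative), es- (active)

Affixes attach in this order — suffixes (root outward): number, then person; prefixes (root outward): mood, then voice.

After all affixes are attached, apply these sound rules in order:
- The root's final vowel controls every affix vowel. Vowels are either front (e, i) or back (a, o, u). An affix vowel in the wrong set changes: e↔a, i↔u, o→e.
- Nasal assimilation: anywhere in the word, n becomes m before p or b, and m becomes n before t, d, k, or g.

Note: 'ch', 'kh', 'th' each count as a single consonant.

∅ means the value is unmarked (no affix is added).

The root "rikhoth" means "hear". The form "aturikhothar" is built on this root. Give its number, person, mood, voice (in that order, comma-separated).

plural, 1st person, optative, causative

Segment: e-tu-rikhoth-ar.
number: -ar → plural.
person: ∅ → 1st person.
mood: da/tu- → optative.
voice: e- → causative.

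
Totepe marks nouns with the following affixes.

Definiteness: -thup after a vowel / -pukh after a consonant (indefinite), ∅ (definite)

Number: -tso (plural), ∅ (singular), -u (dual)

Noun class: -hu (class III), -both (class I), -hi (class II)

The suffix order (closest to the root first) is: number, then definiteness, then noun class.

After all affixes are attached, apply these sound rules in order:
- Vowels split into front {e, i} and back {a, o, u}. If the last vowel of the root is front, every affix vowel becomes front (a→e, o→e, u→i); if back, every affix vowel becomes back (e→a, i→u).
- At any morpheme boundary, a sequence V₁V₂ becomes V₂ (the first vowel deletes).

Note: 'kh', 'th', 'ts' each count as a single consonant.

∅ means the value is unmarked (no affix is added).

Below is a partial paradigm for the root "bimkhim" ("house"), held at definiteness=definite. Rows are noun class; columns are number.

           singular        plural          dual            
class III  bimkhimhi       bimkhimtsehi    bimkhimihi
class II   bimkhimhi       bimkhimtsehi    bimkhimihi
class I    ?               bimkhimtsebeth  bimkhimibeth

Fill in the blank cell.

bimkhimbeth

number = singular: zero marking, form stays bimkhim.
definiteness = definite: zero marking, form stays bimkhim.
Attach noun class class I -both → bimkhimboth.
Apply vowel harmony: bimkhimboth → bimkhimbeth.
Vowel deletion: no change.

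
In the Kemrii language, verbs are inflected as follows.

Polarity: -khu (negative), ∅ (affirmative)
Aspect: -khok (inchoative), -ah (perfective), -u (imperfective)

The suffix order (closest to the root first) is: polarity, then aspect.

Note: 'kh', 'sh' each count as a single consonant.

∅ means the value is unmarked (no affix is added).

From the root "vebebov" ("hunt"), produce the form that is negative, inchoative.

Attach polarity negative -khu → vebebovkhu.
Attach aspect inchoative -khok → vebebovkhukhok.

vebebovkhukhok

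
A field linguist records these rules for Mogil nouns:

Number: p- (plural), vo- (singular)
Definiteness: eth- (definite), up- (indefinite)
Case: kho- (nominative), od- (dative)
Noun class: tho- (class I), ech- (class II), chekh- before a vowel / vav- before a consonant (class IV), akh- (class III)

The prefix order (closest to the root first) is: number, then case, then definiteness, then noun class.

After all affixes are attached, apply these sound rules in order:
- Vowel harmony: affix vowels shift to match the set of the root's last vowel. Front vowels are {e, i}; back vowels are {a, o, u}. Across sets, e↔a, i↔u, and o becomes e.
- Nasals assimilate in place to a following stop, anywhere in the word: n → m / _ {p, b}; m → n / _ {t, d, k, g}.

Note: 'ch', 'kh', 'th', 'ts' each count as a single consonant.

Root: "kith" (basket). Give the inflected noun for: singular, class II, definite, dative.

echethedvekith

Attach number singular vo- → vokith.
Attach case dative od- → odvokith.
Attach definiteness definite eth- → ethodvokith.
Attach noun class class II ech- → echethodvokith.
Apply vowel harmony: echethodvokith → echethedvekith.
Nasal assimilation: no change.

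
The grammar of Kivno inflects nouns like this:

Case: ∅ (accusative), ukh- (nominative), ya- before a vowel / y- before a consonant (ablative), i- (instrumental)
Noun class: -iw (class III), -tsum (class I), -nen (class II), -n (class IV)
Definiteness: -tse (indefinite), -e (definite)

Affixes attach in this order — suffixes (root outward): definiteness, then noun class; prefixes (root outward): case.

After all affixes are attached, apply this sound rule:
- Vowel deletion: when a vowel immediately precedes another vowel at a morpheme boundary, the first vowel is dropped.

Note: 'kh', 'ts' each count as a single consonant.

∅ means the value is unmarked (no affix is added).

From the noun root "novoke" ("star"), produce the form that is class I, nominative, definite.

Attach definiteness definite -e → novokee.
Attach noun class class I -tsum → novokeetsum.
Attach case nominative ukh- → ukhnovokeetsum.
Apply vowel deletion: ukhnovokeetsum → ukhnovoketsum.

ukhnovoketsum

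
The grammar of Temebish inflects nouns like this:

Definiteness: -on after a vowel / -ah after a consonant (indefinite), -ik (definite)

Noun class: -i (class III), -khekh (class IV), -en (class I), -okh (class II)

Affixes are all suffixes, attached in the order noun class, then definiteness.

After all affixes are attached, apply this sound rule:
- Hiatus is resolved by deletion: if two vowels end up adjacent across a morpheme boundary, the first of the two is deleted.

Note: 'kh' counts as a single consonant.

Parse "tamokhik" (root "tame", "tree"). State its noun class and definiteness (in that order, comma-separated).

Segment: tame-okh-ik.
noun class: -okh → class II.
definiteness: -ik → definite.

class II, definite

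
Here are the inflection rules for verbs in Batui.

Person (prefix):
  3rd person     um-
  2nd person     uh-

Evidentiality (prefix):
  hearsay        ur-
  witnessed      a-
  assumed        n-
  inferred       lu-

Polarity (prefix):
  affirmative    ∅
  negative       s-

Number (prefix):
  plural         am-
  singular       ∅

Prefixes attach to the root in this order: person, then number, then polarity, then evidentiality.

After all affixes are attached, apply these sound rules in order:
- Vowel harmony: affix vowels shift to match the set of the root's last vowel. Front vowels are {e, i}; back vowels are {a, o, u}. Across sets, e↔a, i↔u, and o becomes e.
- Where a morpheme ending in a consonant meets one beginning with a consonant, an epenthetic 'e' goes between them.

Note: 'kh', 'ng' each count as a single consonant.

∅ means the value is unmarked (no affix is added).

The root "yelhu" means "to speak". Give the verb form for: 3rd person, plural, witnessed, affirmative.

Attach person 3rd person um- → umyelhu.
Attach number plural am- → amumyelhu.
polarity = affirmative: zero marking, form stays amumyelhu.
Attach evidentiality witnessed a- → aamumyelhu.
Vowel harmony: no change.
Apply epenthesis: aamumyelhu → aamumeyelhu.

aamumeyelhu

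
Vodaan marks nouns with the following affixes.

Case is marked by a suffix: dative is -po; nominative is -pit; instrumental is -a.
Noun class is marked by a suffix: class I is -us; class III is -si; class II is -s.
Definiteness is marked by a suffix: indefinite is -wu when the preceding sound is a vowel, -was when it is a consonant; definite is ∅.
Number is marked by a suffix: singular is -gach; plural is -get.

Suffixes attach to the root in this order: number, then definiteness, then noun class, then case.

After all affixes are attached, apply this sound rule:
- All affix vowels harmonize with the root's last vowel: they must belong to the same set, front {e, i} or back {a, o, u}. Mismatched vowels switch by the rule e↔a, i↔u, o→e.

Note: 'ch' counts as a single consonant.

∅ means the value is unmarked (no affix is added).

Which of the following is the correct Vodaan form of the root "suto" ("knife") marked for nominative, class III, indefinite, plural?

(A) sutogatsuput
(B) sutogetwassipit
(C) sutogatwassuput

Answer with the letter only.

Attach number plural -get → sutoget.
Attach definiteness indefinite -was (after consonant 't') → sutogetwas.
Attach noun class class III -si → sutogetwassi.
Attach case nominative -pit → sutogetwassipit.
Apply vowel harmony: sutogetwassipit → sutogatwassuput.
So the correct form is sutogatwassuput, option (C).
(A) sutogatsuput is wrong: it uses definite instead of indefinite for definiteness.
(B) sutogetwassipit is wrong: it fails to apply the sound rule(s).

C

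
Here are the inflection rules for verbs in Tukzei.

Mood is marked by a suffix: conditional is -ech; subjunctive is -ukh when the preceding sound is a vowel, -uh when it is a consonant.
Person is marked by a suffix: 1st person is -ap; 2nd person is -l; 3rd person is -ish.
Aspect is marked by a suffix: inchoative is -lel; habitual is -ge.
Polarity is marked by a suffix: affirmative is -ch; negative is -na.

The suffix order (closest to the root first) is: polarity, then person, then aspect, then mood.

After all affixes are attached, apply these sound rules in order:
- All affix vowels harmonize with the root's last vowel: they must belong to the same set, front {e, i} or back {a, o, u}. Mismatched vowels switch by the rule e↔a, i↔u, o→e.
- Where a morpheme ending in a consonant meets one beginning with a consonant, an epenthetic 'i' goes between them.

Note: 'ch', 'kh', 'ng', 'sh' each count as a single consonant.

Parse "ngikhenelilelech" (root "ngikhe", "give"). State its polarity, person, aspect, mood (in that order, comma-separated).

Segment: ngikhe-na-l-lel-ech.
polarity: -na → negative.
person: -l → 2nd person.
aspect: -lel → inchoative.
mood: -ech → conditional.

negative, 2nd person, inchoative, conditional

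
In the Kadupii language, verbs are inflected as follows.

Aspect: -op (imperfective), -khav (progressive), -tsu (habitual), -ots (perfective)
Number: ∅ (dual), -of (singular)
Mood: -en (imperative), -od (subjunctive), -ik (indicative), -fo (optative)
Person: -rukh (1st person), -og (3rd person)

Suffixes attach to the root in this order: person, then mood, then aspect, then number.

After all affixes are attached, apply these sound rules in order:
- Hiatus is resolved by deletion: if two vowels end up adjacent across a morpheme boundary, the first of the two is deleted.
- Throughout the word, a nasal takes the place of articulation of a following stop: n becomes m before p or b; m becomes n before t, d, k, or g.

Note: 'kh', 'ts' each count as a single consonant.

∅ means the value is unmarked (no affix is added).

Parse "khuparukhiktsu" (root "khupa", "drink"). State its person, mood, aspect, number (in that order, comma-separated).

1st person, indicative, habitual, dual

Segment: khupa-rukh-ik-tsu.
person: -rukh → 1st person.
mood: -ik → indicative.
aspect: -tsu → habitual.
number: ∅ → dual.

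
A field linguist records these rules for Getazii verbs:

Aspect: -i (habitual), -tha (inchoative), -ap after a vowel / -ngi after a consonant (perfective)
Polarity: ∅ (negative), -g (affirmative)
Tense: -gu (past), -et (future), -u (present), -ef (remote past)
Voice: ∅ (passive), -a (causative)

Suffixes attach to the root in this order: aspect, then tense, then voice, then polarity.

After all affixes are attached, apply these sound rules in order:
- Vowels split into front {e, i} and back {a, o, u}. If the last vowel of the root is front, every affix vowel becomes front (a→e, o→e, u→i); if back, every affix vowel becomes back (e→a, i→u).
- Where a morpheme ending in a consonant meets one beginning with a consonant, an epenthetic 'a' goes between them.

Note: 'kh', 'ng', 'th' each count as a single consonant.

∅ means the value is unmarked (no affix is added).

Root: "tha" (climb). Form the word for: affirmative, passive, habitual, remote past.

thauafag

Attach aspect habitual -i → thai.
Attach tense remote past -ef → thaief.
voice = passive: zero marking, form stays thaief.
Attach polarity affirmative -g → thaiefg.
Apply vowel harmony: thaiefg → thauafg.
Apply epenthesis: thauafg → thauafag.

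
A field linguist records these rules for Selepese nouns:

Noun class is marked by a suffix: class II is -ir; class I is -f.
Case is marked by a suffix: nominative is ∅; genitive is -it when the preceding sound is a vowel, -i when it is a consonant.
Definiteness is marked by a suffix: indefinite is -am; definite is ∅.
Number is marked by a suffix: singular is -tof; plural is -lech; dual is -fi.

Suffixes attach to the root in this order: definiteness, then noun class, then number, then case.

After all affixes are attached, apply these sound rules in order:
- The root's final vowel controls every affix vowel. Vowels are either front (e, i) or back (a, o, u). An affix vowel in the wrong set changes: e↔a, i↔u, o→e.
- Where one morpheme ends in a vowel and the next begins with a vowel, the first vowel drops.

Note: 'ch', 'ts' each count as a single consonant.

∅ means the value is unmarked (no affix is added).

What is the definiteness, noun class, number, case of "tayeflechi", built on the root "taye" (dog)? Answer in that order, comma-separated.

definite, class I, plural, genitive

Segment: taye-f-lech-i.
definiteness: ∅ → definite.
noun class: -f → class I.
number: -lech → plural.
case: -it/i → genitive.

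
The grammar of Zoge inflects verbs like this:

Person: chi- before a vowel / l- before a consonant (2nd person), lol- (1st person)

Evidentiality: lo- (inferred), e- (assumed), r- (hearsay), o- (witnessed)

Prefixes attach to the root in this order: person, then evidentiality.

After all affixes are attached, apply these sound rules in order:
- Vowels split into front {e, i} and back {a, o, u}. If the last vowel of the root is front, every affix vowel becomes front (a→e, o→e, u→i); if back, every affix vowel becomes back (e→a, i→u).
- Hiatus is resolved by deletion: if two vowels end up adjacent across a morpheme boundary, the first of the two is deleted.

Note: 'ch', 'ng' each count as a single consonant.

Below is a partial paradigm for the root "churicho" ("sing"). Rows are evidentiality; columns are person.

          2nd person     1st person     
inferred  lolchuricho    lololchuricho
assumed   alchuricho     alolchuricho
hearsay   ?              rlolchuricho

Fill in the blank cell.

Attach person 2nd person l- (before consonant 'ch') → lchuricho.
Attach evidentiality hearsay r- → rlchuricho.
Vowel harmony: no change.
Vowel deletion: no change.

rlchuricho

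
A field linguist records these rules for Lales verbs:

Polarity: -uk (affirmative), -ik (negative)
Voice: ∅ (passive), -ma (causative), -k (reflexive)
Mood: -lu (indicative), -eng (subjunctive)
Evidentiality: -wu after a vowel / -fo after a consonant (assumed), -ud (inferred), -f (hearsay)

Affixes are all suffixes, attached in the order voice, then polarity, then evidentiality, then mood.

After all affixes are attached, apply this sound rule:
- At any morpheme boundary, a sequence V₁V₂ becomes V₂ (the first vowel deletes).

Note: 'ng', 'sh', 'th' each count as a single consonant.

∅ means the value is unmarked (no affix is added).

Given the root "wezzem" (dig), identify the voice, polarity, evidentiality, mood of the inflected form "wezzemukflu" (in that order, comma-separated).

passive, affirmative, hearsay, indicative

Segment: wezzem-uk-f-lu.
voice: ∅ → passive.
polarity: -uk → affirmative.
evidentiality: -f → hearsay.
mood: -lu → indicative.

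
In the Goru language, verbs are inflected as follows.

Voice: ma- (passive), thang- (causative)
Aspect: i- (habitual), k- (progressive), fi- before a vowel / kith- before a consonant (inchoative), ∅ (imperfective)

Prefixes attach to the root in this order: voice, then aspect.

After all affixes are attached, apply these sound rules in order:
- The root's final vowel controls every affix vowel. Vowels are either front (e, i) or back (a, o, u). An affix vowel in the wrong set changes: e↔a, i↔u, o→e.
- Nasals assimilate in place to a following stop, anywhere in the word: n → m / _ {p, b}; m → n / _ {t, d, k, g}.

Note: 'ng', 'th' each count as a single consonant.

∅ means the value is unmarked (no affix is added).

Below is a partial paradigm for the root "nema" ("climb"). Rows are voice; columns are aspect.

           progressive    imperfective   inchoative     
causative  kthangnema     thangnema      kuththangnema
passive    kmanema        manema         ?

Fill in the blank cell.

kuthmanema

Attach voice passive ma- → manema.
Attach aspect inchoative kith- (before consonant 'm') → kithmanema.
Apply vowel harmony: kithmanema → kuthmanema.
Nasal assimilation: no change.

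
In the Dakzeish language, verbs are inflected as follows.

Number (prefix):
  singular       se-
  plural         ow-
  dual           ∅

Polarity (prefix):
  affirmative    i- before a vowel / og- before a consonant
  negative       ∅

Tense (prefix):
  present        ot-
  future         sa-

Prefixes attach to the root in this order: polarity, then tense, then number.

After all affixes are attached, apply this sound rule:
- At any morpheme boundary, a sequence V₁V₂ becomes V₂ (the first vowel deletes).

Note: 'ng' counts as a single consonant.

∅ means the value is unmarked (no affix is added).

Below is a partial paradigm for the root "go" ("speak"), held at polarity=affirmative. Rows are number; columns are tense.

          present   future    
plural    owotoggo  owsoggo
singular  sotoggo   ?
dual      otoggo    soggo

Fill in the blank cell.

Attach polarity affirmative og- (before consonant 'g') → oggo.
Attach tense future sa- → saoggo.
Attach number singular se- → sesaoggo.
Apply vowel deletion: sesaoggo → sesoggo.

sesoggo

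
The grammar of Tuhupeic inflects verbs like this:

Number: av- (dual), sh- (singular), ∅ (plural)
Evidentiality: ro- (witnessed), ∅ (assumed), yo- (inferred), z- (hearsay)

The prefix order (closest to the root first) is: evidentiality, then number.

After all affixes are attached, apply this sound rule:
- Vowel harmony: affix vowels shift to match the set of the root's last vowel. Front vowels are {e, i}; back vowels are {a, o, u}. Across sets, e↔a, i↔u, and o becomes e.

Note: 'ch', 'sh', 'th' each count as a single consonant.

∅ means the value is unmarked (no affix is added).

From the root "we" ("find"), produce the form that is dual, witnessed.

evrewe

Attach evidentiality witnessed ro- → rowe.
Attach number dual av- → avrowe.
Apply vowel harmony: avrowe → evrewe.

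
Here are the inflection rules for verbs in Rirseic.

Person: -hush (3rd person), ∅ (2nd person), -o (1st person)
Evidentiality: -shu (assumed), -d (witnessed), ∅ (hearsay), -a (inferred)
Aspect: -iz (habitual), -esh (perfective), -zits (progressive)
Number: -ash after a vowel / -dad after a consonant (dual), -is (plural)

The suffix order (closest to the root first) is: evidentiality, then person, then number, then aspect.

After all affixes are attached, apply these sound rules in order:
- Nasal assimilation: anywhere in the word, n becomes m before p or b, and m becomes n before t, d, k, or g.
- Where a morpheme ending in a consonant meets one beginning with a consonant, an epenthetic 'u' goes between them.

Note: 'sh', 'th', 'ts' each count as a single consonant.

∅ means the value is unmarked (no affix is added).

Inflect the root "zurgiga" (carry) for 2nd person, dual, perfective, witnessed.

Attach evidentiality witnessed -d → zurgigad.
person = 2nd person: zero marking, form stays zurgigad.
Attach number dual -dad (after consonant 'd') → zurgigaddad.
Attach aspect perfective -esh → zurgigaddadesh.
Nasal assimilation: no change.
Apply epenthesis: zurgigaddadesh → zurgigadudadesh.

zurgigadudadesh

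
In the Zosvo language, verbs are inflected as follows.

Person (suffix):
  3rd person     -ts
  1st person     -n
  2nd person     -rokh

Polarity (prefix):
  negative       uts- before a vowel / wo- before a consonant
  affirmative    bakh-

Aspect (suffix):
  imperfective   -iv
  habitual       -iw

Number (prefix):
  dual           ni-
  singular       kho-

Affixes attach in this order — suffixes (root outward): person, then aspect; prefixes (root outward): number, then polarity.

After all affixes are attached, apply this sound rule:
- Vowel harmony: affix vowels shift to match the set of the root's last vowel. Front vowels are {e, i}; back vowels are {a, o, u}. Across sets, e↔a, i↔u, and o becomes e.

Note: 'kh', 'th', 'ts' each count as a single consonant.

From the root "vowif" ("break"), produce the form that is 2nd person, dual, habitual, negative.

wenivowifrekhiw

Attach number dual ni- → nivowif.
Attach polarity negative wo- (before consonant 'n') → wonivowif.
Attach person 2nd person -rokh → wonivowifrokh.
Attach aspect habitual -iw → wonivowifrokhiw.
Apply vowel harmony: wonivowifrokhiw → wenivowifrekhiw.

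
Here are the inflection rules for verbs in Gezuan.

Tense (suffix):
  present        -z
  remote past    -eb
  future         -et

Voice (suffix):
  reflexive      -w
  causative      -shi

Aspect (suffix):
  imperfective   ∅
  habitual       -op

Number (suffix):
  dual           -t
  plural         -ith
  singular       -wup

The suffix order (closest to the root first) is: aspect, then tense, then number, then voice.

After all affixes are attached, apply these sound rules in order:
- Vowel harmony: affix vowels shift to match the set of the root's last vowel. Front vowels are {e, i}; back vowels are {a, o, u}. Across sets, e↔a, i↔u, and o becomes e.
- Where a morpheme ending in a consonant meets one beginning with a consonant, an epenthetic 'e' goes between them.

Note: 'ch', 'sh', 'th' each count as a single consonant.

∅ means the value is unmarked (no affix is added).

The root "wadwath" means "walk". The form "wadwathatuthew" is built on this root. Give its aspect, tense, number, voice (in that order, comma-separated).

imperfective, future, plural, reflexive

Segment: wadwath-et-ith-w.
aspect: ∅ → imperfective.
tense: -et → future.
number: -ith → plural.
voice: -w → reflexive.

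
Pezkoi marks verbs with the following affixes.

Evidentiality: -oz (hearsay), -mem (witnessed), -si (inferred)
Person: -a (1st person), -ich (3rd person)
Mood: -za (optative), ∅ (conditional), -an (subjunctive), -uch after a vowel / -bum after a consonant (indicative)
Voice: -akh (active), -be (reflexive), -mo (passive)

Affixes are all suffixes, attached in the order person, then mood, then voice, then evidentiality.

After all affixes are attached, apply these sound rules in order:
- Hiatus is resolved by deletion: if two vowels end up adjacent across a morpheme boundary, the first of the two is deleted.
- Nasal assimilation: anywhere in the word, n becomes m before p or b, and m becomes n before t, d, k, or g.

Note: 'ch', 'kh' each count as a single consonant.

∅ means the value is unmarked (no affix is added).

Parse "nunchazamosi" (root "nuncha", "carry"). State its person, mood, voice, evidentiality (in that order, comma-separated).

1st person, optative, passive, inferred

Segment: nuncha-a-za-mo-si.
person: -a → 1st person.
mood: -za → optative.
voice: -mo → passive.
evidentiality: -si → inferred.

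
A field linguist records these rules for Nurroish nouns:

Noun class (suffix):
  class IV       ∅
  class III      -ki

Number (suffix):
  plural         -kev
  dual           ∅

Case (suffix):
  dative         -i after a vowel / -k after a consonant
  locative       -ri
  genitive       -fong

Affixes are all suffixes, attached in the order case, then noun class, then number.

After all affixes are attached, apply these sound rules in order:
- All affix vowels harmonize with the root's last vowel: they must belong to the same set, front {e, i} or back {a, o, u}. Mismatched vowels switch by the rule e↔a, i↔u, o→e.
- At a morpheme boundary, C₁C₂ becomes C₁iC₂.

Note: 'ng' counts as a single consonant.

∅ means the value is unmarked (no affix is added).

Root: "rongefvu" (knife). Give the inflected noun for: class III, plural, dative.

Attach case dative -i (after vowel 'u') → rongefvui.
Attach noun class class III -ki → rongefvuiki.
Attach number plural -kev → rongefvuikikev.
Apply vowel harmony: rongefvuikikev → rongefvuukukav.
Epenthesis: no change.

rongefvuukukav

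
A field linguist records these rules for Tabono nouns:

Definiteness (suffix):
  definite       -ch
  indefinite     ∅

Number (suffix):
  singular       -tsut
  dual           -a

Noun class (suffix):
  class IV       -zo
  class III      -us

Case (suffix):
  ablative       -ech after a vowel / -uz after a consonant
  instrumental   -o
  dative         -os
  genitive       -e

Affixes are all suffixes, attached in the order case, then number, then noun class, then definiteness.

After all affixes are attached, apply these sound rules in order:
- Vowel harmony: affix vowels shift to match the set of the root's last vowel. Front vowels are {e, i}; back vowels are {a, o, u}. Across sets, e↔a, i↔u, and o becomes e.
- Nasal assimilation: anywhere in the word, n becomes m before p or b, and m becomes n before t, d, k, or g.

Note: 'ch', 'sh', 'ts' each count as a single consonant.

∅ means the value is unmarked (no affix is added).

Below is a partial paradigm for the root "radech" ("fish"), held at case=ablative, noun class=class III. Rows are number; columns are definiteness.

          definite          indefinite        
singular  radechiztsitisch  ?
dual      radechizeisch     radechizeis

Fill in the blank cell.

Attach case ablative -uz (after consonant 'ch') → radechuz.
Attach number singular -tsut → radechuztsut.
Attach noun class class III -us → radechuztsutus.
definiteness = indefinite: zero marking, form stays radechuztsutus.
Apply vowel harmony: radechuztsutus → radechiztsitis.
Nasal assimilation: no change.

radechiztsitis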